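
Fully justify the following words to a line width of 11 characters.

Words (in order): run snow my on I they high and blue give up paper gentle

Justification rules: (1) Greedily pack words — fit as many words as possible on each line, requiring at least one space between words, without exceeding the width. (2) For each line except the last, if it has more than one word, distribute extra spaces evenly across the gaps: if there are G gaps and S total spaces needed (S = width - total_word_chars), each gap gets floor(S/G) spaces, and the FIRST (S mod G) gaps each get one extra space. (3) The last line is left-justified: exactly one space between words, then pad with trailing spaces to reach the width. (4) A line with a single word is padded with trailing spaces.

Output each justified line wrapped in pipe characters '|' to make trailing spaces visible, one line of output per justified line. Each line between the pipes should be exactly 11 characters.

Line 1: ['run', 'snow', 'my'] (min_width=11, slack=0)
Line 2: ['on', 'I', 'they'] (min_width=9, slack=2)
Line 3: ['high', 'and'] (min_width=8, slack=3)
Line 4: ['blue', 'give'] (min_width=9, slack=2)
Line 5: ['up', 'paper'] (min_width=8, slack=3)
Line 6: ['gentle'] (min_width=6, slack=5)

Answer: |run snow my|
|on  I  they|
|high    and|
|blue   give|
|up    paper|
|gentle     |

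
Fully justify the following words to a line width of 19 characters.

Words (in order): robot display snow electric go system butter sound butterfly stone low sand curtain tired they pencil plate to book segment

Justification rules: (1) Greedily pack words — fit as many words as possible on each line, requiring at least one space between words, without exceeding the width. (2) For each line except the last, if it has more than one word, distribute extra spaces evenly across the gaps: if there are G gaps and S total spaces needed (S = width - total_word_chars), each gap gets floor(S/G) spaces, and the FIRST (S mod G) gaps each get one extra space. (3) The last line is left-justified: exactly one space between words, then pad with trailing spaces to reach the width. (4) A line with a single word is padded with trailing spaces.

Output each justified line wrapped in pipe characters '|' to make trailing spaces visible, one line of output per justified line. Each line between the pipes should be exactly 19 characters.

Answer: |robot  display snow|
|electric  go system|
|butter        sound|
|butterfly stone low|
|sand  curtain tired|
|they  pencil  plate|
|to book segment    |

Derivation:
Line 1: ['robot', 'display', 'snow'] (min_width=18, slack=1)
Line 2: ['electric', 'go', 'system'] (min_width=18, slack=1)
Line 3: ['butter', 'sound'] (min_width=12, slack=7)
Line 4: ['butterfly', 'stone', 'low'] (min_width=19, slack=0)
Line 5: ['sand', 'curtain', 'tired'] (min_width=18, slack=1)
Line 6: ['they', 'pencil', 'plate'] (min_width=17, slack=2)
Line 7: ['to', 'book', 'segment'] (min_width=15, slack=4)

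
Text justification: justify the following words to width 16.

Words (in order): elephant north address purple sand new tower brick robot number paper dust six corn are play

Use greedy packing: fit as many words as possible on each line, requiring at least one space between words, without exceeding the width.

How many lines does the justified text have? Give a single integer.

Line 1: ['elephant', 'north'] (min_width=14, slack=2)
Line 2: ['address', 'purple'] (min_width=14, slack=2)
Line 3: ['sand', 'new', 'tower'] (min_width=14, slack=2)
Line 4: ['brick', 'robot'] (min_width=11, slack=5)
Line 5: ['number', 'paper'] (min_width=12, slack=4)
Line 6: ['dust', 'six', 'corn'] (min_width=13, slack=3)
Line 7: ['are', 'play'] (min_width=8, slack=8)
Total lines: 7

Answer: 7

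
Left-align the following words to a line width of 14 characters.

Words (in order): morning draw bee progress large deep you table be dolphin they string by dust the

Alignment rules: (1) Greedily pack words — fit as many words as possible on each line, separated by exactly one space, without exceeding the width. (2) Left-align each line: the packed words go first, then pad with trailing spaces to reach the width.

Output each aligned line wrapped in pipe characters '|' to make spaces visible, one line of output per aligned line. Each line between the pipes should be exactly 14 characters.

Line 1: ['morning', 'draw'] (min_width=12, slack=2)
Line 2: ['bee', 'progress'] (min_width=12, slack=2)
Line 3: ['large', 'deep', 'you'] (min_width=14, slack=0)
Line 4: ['table', 'be'] (min_width=8, slack=6)
Line 5: ['dolphin', 'they'] (min_width=12, slack=2)
Line 6: ['string', 'by', 'dust'] (min_width=14, slack=0)
Line 7: ['the'] (min_width=3, slack=11)

Answer: |morning draw  |
|bee progress  |
|large deep you|
|table be      |
|dolphin they  |
|string by dust|
|the           |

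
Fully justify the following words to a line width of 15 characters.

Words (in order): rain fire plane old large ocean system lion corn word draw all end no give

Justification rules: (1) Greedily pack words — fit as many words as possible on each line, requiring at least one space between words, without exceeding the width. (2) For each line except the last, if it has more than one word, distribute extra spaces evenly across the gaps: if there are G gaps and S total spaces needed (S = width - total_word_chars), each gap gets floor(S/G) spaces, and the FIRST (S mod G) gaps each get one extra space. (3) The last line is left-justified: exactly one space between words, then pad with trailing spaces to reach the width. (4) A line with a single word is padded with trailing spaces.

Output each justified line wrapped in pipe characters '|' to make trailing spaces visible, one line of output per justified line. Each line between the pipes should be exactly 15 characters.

Answer: |rain fire plane|
|old large ocean|
|system     lion|
|corn  word draw|
|all end no give|

Derivation:
Line 1: ['rain', 'fire', 'plane'] (min_width=15, slack=0)
Line 2: ['old', 'large', 'ocean'] (min_width=15, slack=0)
Line 3: ['system', 'lion'] (min_width=11, slack=4)
Line 4: ['corn', 'word', 'draw'] (min_width=14, slack=1)
Line 5: ['all', 'end', 'no', 'give'] (min_width=15, slack=0)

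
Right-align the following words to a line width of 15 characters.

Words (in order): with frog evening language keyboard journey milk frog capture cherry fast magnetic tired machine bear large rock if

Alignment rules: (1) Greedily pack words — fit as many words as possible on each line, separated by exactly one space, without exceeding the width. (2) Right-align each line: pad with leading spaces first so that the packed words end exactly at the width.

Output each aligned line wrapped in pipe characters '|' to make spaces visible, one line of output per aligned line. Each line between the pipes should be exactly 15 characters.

Line 1: ['with', 'frog'] (min_width=9, slack=6)
Line 2: ['evening'] (min_width=7, slack=8)
Line 3: ['language'] (min_width=8, slack=7)
Line 4: ['keyboard'] (min_width=8, slack=7)
Line 5: ['journey', 'milk'] (min_width=12, slack=3)
Line 6: ['frog', 'capture'] (min_width=12, slack=3)
Line 7: ['cherry', 'fast'] (min_width=11, slack=4)
Line 8: ['magnetic', 'tired'] (min_width=14, slack=1)
Line 9: ['machine', 'bear'] (min_width=12, slack=3)
Line 10: ['large', 'rock', 'if'] (min_width=13, slack=2)

Answer: |      with frog|
|        evening|
|       language|
|       keyboard|
|   journey milk|
|   frog capture|
|    cherry fast|
| magnetic tired|
|   machine bear|
|  large rock if|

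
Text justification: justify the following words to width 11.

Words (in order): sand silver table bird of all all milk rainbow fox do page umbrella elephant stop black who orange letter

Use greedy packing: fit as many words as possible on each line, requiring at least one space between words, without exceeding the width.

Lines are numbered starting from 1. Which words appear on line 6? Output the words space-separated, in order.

Answer: do page

Derivation:
Line 1: ['sand', 'silver'] (min_width=11, slack=0)
Line 2: ['table', 'bird'] (min_width=10, slack=1)
Line 3: ['of', 'all', 'all'] (min_width=10, slack=1)
Line 4: ['milk'] (min_width=4, slack=7)
Line 5: ['rainbow', 'fox'] (min_width=11, slack=0)
Line 6: ['do', 'page'] (min_width=7, slack=4)
Line 7: ['umbrella'] (min_width=8, slack=3)
Line 8: ['elephant'] (min_width=8, slack=3)
Line 9: ['stop', 'black'] (min_width=10, slack=1)
Line 10: ['who', 'orange'] (min_width=10, slack=1)
Line 11: ['letter'] (min_width=6, slack=5)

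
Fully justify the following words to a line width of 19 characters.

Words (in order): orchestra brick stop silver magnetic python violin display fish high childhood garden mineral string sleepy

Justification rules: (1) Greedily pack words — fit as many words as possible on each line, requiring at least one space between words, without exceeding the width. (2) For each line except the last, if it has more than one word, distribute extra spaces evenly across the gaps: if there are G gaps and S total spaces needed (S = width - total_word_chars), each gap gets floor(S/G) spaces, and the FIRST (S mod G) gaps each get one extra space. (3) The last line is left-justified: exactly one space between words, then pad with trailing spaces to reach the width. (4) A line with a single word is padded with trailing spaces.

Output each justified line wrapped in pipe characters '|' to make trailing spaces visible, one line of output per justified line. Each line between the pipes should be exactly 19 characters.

Line 1: ['orchestra', 'brick'] (min_width=15, slack=4)
Line 2: ['stop', 'silver'] (min_width=11, slack=8)
Line 3: ['magnetic', 'python'] (min_width=15, slack=4)
Line 4: ['violin', 'display', 'fish'] (min_width=19, slack=0)
Line 5: ['high', 'childhood'] (min_width=14, slack=5)
Line 6: ['garden', 'mineral'] (min_width=14, slack=5)
Line 7: ['string', 'sleepy'] (min_width=13, slack=6)

Answer: |orchestra     brick|
|stop         silver|
|magnetic     python|
|violin display fish|
|high      childhood|
|garden      mineral|
|string sleepy      |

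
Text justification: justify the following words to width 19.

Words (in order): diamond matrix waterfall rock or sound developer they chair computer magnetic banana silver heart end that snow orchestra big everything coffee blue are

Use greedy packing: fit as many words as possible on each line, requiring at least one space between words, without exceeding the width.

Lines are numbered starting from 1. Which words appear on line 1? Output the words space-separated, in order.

Answer: diamond matrix

Derivation:
Line 1: ['diamond', 'matrix'] (min_width=14, slack=5)
Line 2: ['waterfall', 'rock', 'or'] (min_width=17, slack=2)
Line 3: ['sound', 'developer'] (min_width=15, slack=4)
Line 4: ['they', 'chair', 'computer'] (min_width=19, slack=0)
Line 5: ['magnetic', 'banana'] (min_width=15, slack=4)
Line 6: ['silver', 'heart', 'end'] (min_width=16, slack=3)
Line 7: ['that', 'snow', 'orchestra'] (min_width=19, slack=0)
Line 8: ['big', 'everything'] (min_width=14, slack=5)
Line 9: ['coffee', 'blue', 'are'] (min_width=15, slack=4)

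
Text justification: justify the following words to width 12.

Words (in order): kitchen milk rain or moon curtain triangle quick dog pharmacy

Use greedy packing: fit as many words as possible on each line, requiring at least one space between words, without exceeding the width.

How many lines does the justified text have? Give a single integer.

Answer: 6

Derivation:
Line 1: ['kitchen', 'milk'] (min_width=12, slack=0)
Line 2: ['rain', 'or', 'moon'] (min_width=12, slack=0)
Line 3: ['curtain'] (min_width=7, slack=5)
Line 4: ['triangle'] (min_width=8, slack=4)
Line 5: ['quick', 'dog'] (min_width=9, slack=3)
Line 6: ['pharmacy'] (min_width=8, slack=4)
Total lines: 6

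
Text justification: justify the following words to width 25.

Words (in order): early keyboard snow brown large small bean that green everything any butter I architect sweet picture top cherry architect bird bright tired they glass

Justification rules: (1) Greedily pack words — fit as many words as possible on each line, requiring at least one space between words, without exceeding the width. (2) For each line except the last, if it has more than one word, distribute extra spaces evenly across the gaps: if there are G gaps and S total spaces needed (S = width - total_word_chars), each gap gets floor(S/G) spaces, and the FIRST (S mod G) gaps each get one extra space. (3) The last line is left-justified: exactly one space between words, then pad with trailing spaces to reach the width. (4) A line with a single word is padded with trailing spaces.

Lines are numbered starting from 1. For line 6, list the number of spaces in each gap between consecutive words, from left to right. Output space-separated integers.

Line 1: ['early', 'keyboard', 'snow', 'brown'] (min_width=25, slack=0)
Line 2: ['large', 'small', 'bean', 'that'] (min_width=21, slack=4)
Line 3: ['green', 'everything', 'any'] (min_width=20, slack=5)
Line 4: ['butter', 'I', 'architect', 'sweet'] (min_width=24, slack=1)
Line 5: ['picture', 'top', 'cherry'] (min_width=18, slack=7)
Line 6: ['architect', 'bird', 'bright'] (min_width=21, slack=4)
Line 7: ['tired', 'they', 'glass'] (min_width=16, slack=9)

Answer: 3 3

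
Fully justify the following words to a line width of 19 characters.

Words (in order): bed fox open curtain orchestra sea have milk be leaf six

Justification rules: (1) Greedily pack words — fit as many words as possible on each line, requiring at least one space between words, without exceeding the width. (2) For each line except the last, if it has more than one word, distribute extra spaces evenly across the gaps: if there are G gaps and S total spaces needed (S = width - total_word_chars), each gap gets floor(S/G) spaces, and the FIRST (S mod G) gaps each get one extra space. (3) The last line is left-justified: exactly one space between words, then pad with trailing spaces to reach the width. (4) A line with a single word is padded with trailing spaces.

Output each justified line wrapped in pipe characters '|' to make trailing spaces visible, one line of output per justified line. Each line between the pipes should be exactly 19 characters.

Line 1: ['bed', 'fox', 'open'] (min_width=12, slack=7)
Line 2: ['curtain', 'orchestra'] (min_width=17, slack=2)
Line 3: ['sea', 'have', 'milk', 'be'] (min_width=16, slack=3)
Line 4: ['leaf', 'six'] (min_width=8, slack=11)

Answer: |bed     fox    open|
|curtain   orchestra|
|sea  have  milk  be|
|leaf six           |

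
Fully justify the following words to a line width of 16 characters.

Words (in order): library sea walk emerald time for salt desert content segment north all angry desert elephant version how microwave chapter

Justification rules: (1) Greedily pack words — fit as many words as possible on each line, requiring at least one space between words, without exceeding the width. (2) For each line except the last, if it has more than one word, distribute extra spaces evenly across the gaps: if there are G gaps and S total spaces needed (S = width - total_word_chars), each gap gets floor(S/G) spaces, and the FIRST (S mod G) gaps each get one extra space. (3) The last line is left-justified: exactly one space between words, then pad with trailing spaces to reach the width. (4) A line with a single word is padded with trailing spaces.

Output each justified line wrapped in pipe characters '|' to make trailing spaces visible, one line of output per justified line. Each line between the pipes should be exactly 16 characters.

Line 1: ['library', 'sea', 'walk'] (min_width=16, slack=0)
Line 2: ['emerald', 'time', 'for'] (min_width=16, slack=0)
Line 3: ['salt', 'desert'] (min_width=11, slack=5)
Line 4: ['content', 'segment'] (min_width=15, slack=1)
Line 5: ['north', 'all', 'angry'] (min_width=15, slack=1)
Line 6: ['desert', 'elephant'] (min_width=15, slack=1)
Line 7: ['version', 'how'] (min_width=11, slack=5)
Line 8: ['microwave'] (min_width=9, slack=7)
Line 9: ['chapter'] (min_width=7, slack=9)

Answer: |library sea walk|
|emerald time for|
|salt      desert|
|content  segment|
|north  all angry|
|desert  elephant|
|version      how|
|microwave       |
|chapter         |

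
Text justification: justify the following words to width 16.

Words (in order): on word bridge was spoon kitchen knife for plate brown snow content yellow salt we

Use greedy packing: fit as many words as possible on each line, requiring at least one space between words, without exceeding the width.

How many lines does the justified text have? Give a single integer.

Answer: 6

Derivation:
Line 1: ['on', 'word', 'bridge'] (min_width=14, slack=2)
Line 2: ['was', 'spoon'] (min_width=9, slack=7)
Line 3: ['kitchen', 'knife'] (min_width=13, slack=3)
Line 4: ['for', 'plate', 'brown'] (min_width=15, slack=1)
Line 5: ['snow', 'content'] (min_width=12, slack=4)
Line 6: ['yellow', 'salt', 'we'] (min_width=14, slack=2)
Total lines: 6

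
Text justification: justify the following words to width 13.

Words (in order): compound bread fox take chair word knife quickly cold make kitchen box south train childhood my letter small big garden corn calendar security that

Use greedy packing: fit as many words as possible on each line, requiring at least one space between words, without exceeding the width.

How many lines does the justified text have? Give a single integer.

Answer: 13

Derivation:
Line 1: ['compound'] (min_width=8, slack=5)
Line 2: ['bread', 'fox'] (min_width=9, slack=4)
Line 3: ['take', 'chair'] (min_width=10, slack=3)
Line 4: ['word', 'knife'] (min_width=10, slack=3)
Line 5: ['quickly', 'cold'] (min_width=12, slack=1)
Line 6: ['make', 'kitchen'] (min_width=12, slack=1)
Line 7: ['box', 'south'] (min_width=9, slack=4)
Line 8: ['train'] (min_width=5, slack=8)
Line 9: ['childhood', 'my'] (min_width=12, slack=1)
Line 10: ['letter', 'small'] (min_width=12, slack=1)
Line 11: ['big', 'garden'] (min_width=10, slack=3)
Line 12: ['corn', 'calendar'] (min_width=13, slack=0)
Line 13: ['security', 'that'] (min_width=13, slack=0)
Total lines: 13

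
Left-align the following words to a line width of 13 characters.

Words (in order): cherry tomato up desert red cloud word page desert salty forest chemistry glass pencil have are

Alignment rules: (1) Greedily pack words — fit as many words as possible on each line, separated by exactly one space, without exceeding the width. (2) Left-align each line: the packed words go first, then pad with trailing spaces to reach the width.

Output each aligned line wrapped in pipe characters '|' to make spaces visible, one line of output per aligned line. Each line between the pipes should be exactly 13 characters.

Answer: |cherry tomato|
|up desert red|
|cloud word   |
|page desert  |
|salty forest |
|chemistry    |
|glass pencil |
|have are     |

Derivation:
Line 1: ['cherry', 'tomato'] (min_width=13, slack=0)
Line 2: ['up', 'desert', 'red'] (min_width=13, slack=0)
Line 3: ['cloud', 'word'] (min_width=10, slack=3)
Line 4: ['page', 'desert'] (min_width=11, slack=2)
Line 5: ['salty', 'forest'] (min_width=12, slack=1)
Line 6: ['chemistry'] (min_width=9, slack=4)
Line 7: ['glass', 'pencil'] (min_width=12, slack=1)
Line 8: ['have', 'are'] (min_width=8, slack=5)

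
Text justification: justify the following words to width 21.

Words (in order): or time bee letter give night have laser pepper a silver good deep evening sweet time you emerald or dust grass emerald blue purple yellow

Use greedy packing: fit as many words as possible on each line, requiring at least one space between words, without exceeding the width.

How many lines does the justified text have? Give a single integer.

Answer: 7

Derivation:
Line 1: ['or', 'time', 'bee', 'letter'] (min_width=18, slack=3)
Line 2: ['give', 'night', 'have', 'laser'] (min_width=21, slack=0)
Line 3: ['pepper', 'a', 'silver', 'good'] (min_width=20, slack=1)
Line 4: ['deep', 'evening', 'sweet'] (min_width=18, slack=3)
Line 5: ['time', 'you', 'emerald', 'or'] (min_width=19, slack=2)
Line 6: ['dust', 'grass', 'emerald'] (min_width=18, slack=3)
Line 7: ['blue', 'purple', 'yellow'] (min_width=18, slack=3)
Total lines: 7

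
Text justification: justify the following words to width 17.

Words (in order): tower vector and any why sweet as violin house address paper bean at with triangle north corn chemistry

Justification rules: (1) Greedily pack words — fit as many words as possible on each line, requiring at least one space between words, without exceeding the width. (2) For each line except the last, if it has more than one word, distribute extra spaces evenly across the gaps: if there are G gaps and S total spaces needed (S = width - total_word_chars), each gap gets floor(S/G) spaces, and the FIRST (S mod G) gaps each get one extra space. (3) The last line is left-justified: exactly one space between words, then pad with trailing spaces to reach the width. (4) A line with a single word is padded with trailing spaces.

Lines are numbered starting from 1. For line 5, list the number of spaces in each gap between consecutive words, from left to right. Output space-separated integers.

Line 1: ['tower', 'vector', 'and'] (min_width=16, slack=1)
Line 2: ['any', 'why', 'sweet', 'as'] (min_width=16, slack=1)
Line 3: ['violin', 'house'] (min_width=12, slack=5)
Line 4: ['address', 'paper'] (min_width=13, slack=4)
Line 5: ['bean', 'at', 'with'] (min_width=12, slack=5)
Line 6: ['triangle', 'north'] (min_width=14, slack=3)
Line 7: ['corn', 'chemistry'] (min_width=14, slack=3)

Answer: 4 3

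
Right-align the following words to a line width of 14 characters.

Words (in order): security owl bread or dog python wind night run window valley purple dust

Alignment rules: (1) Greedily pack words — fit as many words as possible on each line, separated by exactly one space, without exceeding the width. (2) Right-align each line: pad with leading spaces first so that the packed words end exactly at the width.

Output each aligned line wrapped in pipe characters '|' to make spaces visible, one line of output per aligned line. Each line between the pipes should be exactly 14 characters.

Line 1: ['security', 'owl'] (min_width=12, slack=2)
Line 2: ['bread', 'or', 'dog'] (min_width=12, slack=2)
Line 3: ['python', 'wind'] (min_width=11, slack=3)
Line 4: ['night', 'run'] (min_width=9, slack=5)
Line 5: ['window', 'valley'] (min_width=13, slack=1)
Line 6: ['purple', 'dust'] (min_width=11, slack=3)

Answer: |  security owl|
|  bread or dog|
|   python wind|
|     night run|
| window valley|
|   purple dust|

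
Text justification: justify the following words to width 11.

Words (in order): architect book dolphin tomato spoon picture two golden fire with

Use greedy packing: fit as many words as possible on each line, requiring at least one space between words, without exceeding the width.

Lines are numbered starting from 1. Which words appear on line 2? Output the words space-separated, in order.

Answer: book

Derivation:
Line 1: ['architect'] (min_width=9, slack=2)
Line 2: ['book'] (min_width=4, slack=7)
Line 3: ['dolphin'] (min_width=7, slack=4)
Line 4: ['tomato'] (min_width=6, slack=5)
Line 5: ['spoon'] (min_width=5, slack=6)
Line 6: ['picture', 'two'] (min_width=11, slack=0)
Line 7: ['golden', 'fire'] (min_width=11, slack=0)
Line 8: ['with'] (min_width=4, slack=7)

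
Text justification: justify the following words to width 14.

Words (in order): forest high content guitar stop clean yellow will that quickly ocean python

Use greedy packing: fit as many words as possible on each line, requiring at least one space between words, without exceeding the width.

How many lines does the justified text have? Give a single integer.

Answer: 6

Derivation:
Line 1: ['forest', 'high'] (min_width=11, slack=3)
Line 2: ['content', 'guitar'] (min_width=14, slack=0)
Line 3: ['stop', 'clean'] (min_width=10, slack=4)
Line 4: ['yellow', 'will'] (min_width=11, slack=3)
Line 5: ['that', 'quickly'] (min_width=12, slack=2)
Line 6: ['ocean', 'python'] (min_width=12, slack=2)
Total lines: 6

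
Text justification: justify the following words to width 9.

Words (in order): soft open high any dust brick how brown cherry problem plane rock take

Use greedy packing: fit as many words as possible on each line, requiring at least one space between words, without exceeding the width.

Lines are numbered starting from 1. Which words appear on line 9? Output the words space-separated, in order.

Line 1: ['soft', 'open'] (min_width=9, slack=0)
Line 2: ['high', 'any'] (min_width=8, slack=1)
Line 3: ['dust'] (min_width=4, slack=5)
Line 4: ['brick', 'how'] (min_width=9, slack=0)
Line 5: ['brown'] (min_width=5, slack=4)
Line 6: ['cherry'] (min_width=6, slack=3)
Line 7: ['problem'] (min_width=7, slack=2)
Line 8: ['plane'] (min_width=5, slack=4)
Line 9: ['rock', 'take'] (min_width=9, slack=0)

Answer: rock take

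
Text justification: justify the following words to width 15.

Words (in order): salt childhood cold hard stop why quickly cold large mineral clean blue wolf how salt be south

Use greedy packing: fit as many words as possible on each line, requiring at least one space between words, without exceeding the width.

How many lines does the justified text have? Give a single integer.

Answer: 7

Derivation:
Line 1: ['salt', 'childhood'] (min_width=14, slack=1)
Line 2: ['cold', 'hard', 'stop'] (min_width=14, slack=1)
Line 3: ['why', 'quickly'] (min_width=11, slack=4)
Line 4: ['cold', 'large'] (min_width=10, slack=5)
Line 5: ['mineral', 'clean'] (min_width=13, slack=2)
Line 6: ['blue', 'wolf', 'how'] (min_width=13, slack=2)
Line 7: ['salt', 'be', 'south'] (min_width=13, slack=2)
Total lines: 7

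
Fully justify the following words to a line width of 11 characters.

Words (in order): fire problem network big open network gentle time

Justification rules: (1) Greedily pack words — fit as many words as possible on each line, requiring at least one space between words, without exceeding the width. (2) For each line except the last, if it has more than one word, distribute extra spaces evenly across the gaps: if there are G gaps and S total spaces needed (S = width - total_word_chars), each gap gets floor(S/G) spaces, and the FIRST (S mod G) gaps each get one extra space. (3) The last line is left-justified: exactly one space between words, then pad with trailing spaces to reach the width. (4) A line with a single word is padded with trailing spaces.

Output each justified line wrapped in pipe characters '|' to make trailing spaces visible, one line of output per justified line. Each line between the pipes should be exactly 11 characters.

Answer: |fire       |
|problem    |
|network big|
|open       |
|network    |
|gentle time|

Derivation:
Line 1: ['fire'] (min_width=4, slack=7)
Line 2: ['problem'] (min_width=7, slack=4)
Line 3: ['network', 'big'] (min_width=11, slack=0)
Line 4: ['open'] (min_width=4, slack=7)
Line 5: ['network'] (min_width=7, slack=4)
Line 6: ['gentle', 'time'] (min_width=11, slack=0)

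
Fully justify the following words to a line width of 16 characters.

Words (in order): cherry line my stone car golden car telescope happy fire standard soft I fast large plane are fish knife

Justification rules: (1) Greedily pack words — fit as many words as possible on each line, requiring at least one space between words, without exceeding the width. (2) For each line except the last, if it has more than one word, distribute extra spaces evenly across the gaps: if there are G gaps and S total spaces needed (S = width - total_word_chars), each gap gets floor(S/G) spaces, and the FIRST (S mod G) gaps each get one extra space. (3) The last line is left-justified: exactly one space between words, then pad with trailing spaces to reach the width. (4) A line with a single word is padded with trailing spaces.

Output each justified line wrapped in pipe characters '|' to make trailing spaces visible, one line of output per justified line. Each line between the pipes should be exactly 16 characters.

Line 1: ['cherry', 'line', 'my'] (min_width=14, slack=2)
Line 2: ['stone', 'car', 'golden'] (min_width=16, slack=0)
Line 3: ['car', 'telescope'] (min_width=13, slack=3)
Line 4: ['happy', 'fire'] (min_width=10, slack=6)
Line 5: ['standard', 'soft', 'I'] (min_width=15, slack=1)
Line 6: ['fast', 'large', 'plane'] (min_width=16, slack=0)
Line 7: ['are', 'fish', 'knife'] (min_width=14, slack=2)

Answer: |cherry  line  my|
|stone car golden|
|car    telescope|
|happy       fire|
|standard  soft I|
|fast large plane|
|are fish knife  |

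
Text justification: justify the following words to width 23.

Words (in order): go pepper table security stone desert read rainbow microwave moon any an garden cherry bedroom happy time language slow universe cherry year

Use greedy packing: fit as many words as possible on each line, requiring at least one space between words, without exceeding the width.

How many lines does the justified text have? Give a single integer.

Answer: 7

Derivation:
Line 1: ['go', 'pepper', 'table'] (min_width=15, slack=8)
Line 2: ['security', 'stone', 'desert'] (min_width=21, slack=2)
Line 3: ['read', 'rainbow', 'microwave'] (min_width=22, slack=1)
Line 4: ['moon', 'any', 'an', 'garden'] (min_width=18, slack=5)
Line 5: ['cherry', 'bedroom', 'happy'] (min_width=20, slack=3)
Line 6: ['time', 'language', 'slow'] (min_width=18, slack=5)
Line 7: ['universe', 'cherry', 'year'] (min_width=20, slack=3)
Total lines: 7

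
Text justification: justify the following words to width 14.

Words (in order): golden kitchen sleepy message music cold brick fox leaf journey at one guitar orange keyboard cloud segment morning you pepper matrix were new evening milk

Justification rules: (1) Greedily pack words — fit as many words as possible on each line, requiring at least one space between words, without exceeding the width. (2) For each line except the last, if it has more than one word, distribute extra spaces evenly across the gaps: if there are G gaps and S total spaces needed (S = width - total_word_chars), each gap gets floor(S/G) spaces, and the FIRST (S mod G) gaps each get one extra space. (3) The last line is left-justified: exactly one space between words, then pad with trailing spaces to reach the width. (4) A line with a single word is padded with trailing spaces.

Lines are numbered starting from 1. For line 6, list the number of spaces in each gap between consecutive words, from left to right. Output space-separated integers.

Line 1: ['golden', 'kitchen'] (min_width=14, slack=0)
Line 2: ['sleepy', 'message'] (min_width=14, slack=0)
Line 3: ['music', 'cold'] (min_width=10, slack=4)
Line 4: ['brick', 'fox', 'leaf'] (min_width=14, slack=0)
Line 5: ['journey', 'at', 'one'] (min_width=14, slack=0)
Line 6: ['guitar', 'orange'] (min_width=13, slack=1)
Line 7: ['keyboard', 'cloud'] (min_width=14, slack=0)
Line 8: ['segment'] (min_width=7, slack=7)
Line 9: ['morning', 'you'] (min_width=11, slack=3)
Line 10: ['pepper', 'matrix'] (min_width=13, slack=1)
Line 11: ['were', 'new'] (min_width=8, slack=6)
Line 12: ['evening', 'milk'] (min_width=12, slack=2)

Answer: 2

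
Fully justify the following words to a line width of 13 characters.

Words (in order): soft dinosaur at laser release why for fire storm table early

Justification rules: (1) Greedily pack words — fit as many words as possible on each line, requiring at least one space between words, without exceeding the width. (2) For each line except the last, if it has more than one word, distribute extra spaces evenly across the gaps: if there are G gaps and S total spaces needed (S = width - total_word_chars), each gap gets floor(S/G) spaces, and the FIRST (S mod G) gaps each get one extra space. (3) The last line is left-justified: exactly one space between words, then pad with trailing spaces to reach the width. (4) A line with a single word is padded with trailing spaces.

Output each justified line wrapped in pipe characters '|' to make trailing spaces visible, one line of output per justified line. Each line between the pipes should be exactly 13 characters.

Answer: |soft dinosaur|
|at      laser|
|release   why|
|for      fire|
|storm   table|
|early        |

Derivation:
Line 1: ['soft', 'dinosaur'] (min_width=13, slack=0)
Line 2: ['at', 'laser'] (min_width=8, slack=5)
Line 3: ['release', 'why'] (min_width=11, slack=2)
Line 4: ['for', 'fire'] (min_width=8, slack=5)
Line 5: ['storm', 'table'] (min_width=11, slack=2)
Line 6: ['early'] (min_width=5, slack=8)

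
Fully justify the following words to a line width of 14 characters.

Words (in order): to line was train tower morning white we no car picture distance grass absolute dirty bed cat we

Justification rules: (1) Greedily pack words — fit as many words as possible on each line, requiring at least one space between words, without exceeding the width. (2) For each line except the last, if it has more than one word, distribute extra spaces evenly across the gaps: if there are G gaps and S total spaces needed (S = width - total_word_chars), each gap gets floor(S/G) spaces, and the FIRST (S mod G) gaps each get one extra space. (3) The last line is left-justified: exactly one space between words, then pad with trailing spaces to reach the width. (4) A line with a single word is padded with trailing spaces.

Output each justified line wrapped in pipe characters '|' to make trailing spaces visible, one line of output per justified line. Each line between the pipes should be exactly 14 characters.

Line 1: ['to', 'line', 'was'] (min_width=11, slack=3)
Line 2: ['train', 'tower'] (min_width=11, slack=3)
Line 3: ['morning', 'white'] (min_width=13, slack=1)
Line 4: ['we', 'no', 'car'] (min_width=9, slack=5)
Line 5: ['picture'] (min_width=7, slack=7)
Line 6: ['distance', 'grass'] (min_width=14, slack=0)
Line 7: ['absolute', 'dirty'] (min_width=14, slack=0)
Line 8: ['bed', 'cat', 'we'] (min_width=10, slack=4)

Answer: |to   line  was|
|train    tower|
|morning  white|
|we    no   car|
|picture       |
|distance grass|
|absolute dirty|
|bed cat we    |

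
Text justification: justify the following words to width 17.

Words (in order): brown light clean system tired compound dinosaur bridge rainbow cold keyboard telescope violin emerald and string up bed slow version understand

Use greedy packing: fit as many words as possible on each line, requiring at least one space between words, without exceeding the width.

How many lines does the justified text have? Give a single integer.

Answer: 10

Derivation:
Line 1: ['brown', 'light', 'clean'] (min_width=17, slack=0)
Line 2: ['system', 'tired'] (min_width=12, slack=5)
Line 3: ['compound', 'dinosaur'] (min_width=17, slack=0)
Line 4: ['bridge', 'rainbow'] (min_width=14, slack=3)
Line 5: ['cold', 'keyboard'] (min_width=13, slack=4)
Line 6: ['telescope', 'violin'] (min_width=16, slack=1)
Line 7: ['emerald', 'and'] (min_width=11, slack=6)
Line 8: ['string', 'up', 'bed'] (min_width=13, slack=4)
Line 9: ['slow', 'version'] (min_width=12, slack=5)
Line 10: ['understand'] (min_width=10, slack=7)
Total lines: 10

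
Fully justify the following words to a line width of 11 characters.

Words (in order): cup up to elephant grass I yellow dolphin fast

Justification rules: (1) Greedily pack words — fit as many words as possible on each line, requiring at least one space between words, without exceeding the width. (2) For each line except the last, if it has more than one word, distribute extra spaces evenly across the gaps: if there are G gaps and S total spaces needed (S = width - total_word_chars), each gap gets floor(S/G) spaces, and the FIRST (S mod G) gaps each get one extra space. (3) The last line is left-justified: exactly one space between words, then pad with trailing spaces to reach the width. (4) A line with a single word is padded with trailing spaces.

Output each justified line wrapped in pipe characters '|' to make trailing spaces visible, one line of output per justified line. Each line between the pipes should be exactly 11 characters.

Line 1: ['cup', 'up', 'to'] (min_width=9, slack=2)
Line 2: ['elephant'] (min_width=8, slack=3)
Line 3: ['grass', 'I'] (min_width=7, slack=4)
Line 4: ['yellow'] (min_width=6, slack=5)
Line 5: ['dolphin'] (min_width=7, slack=4)
Line 6: ['fast'] (min_width=4, slack=7)

Answer: |cup  up  to|
|elephant   |
|grass     I|
|yellow     |
|dolphin    |
|fast       |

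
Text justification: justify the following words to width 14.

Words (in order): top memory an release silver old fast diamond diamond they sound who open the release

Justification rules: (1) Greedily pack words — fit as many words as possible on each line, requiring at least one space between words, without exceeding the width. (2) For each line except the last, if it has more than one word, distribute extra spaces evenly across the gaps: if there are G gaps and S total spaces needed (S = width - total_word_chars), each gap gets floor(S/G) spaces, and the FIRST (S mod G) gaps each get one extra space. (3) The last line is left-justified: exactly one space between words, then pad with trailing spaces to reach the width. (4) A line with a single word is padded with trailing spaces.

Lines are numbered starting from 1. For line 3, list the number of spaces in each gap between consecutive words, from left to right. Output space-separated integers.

Answer: 7

Derivation:
Line 1: ['top', 'memory', 'an'] (min_width=13, slack=1)
Line 2: ['release', 'silver'] (min_width=14, slack=0)
Line 3: ['old', 'fast'] (min_width=8, slack=6)
Line 4: ['diamond'] (min_width=7, slack=7)
Line 5: ['diamond', 'they'] (min_width=12, slack=2)
Line 6: ['sound', 'who', 'open'] (min_width=14, slack=0)
Line 7: ['the', 'release'] (min_width=11, slack=3)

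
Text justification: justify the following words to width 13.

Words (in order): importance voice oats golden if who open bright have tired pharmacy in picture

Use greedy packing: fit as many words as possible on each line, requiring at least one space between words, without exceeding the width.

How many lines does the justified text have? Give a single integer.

Line 1: ['importance'] (min_width=10, slack=3)
Line 2: ['voice', 'oats'] (min_width=10, slack=3)
Line 3: ['golden', 'if', 'who'] (min_width=13, slack=0)
Line 4: ['open', 'bright'] (min_width=11, slack=2)
Line 5: ['have', 'tired'] (min_width=10, slack=3)
Line 6: ['pharmacy', 'in'] (min_width=11, slack=2)
Line 7: ['picture'] (min_width=7, slack=6)
Total lines: 7

Answer: 7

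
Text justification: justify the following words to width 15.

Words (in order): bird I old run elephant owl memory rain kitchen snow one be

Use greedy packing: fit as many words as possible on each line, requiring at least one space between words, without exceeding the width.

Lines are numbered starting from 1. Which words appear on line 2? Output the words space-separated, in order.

Line 1: ['bird', 'I', 'old', 'run'] (min_width=14, slack=1)
Line 2: ['elephant', 'owl'] (min_width=12, slack=3)
Line 3: ['memory', 'rain'] (min_width=11, slack=4)
Line 4: ['kitchen', 'snow'] (min_width=12, slack=3)
Line 5: ['one', 'be'] (min_width=6, slack=9)

Answer: elephant owl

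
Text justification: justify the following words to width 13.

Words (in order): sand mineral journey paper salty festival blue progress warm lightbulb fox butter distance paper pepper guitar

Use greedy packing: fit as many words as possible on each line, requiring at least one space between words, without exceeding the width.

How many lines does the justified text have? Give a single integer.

Line 1: ['sand', 'mineral'] (min_width=12, slack=1)
Line 2: ['journey', 'paper'] (min_width=13, slack=0)
Line 3: ['salty'] (min_width=5, slack=8)
Line 4: ['festival', 'blue'] (min_width=13, slack=0)
Line 5: ['progress', 'warm'] (min_width=13, slack=0)
Line 6: ['lightbulb', 'fox'] (min_width=13, slack=0)
Line 7: ['butter'] (min_width=6, slack=7)
Line 8: ['distance'] (min_width=8, slack=5)
Line 9: ['paper', 'pepper'] (min_width=12, slack=1)
Line 10: ['guitar'] (min_width=6, slack=7)
Total lines: 10

Answer: 10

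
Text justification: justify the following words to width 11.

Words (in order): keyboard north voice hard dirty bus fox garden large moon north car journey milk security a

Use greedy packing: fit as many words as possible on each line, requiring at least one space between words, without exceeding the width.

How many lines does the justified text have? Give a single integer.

Line 1: ['keyboard'] (min_width=8, slack=3)
Line 2: ['north', 'voice'] (min_width=11, slack=0)
Line 3: ['hard', 'dirty'] (min_width=10, slack=1)
Line 4: ['bus', 'fox'] (min_width=7, slack=4)
Line 5: ['garden'] (min_width=6, slack=5)
Line 6: ['large', 'moon'] (min_width=10, slack=1)
Line 7: ['north', 'car'] (min_width=9, slack=2)
Line 8: ['journey'] (min_width=7, slack=4)
Line 9: ['milk'] (min_width=4, slack=7)
Line 10: ['security', 'a'] (min_width=10, slack=1)
Total lines: 10

Answer: 10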